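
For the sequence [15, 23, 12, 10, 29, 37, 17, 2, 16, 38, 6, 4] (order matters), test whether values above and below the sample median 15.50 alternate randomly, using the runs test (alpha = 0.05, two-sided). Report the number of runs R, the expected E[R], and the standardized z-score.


Step 1: Compute median = 15.50; label A = above, B = below.
Labels in order: BABBAAABAABB  (n_A = 6, n_B = 6)
Step 2: Count runs R = 7.
Step 3: Under H0 (random ordering), E[R] = 2*n_A*n_B/(n_A+n_B) + 1 = 2*6*6/12 + 1 = 7.0000.
        Var[R] = 2*n_A*n_B*(2*n_A*n_B - n_A - n_B) / ((n_A+n_B)^2 * (n_A+n_B-1)) = 4320/1584 = 2.7273.
        SD[R] = 1.6514.
Step 4: R = E[R], so z = 0 with no continuity correction.
Step 5: Two-sided p-value via normal approximation = 2*(1 - Phi(|z|)) = 1.000000.
Step 6: alpha = 0.05. fail to reject H0.

R = 7, z = 0.0000, p = 1.000000, fail to reject H0.


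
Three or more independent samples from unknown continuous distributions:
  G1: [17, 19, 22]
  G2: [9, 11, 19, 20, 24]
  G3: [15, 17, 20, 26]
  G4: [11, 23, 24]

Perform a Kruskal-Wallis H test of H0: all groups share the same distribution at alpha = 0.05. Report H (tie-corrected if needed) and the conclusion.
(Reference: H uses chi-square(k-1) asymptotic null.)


Step 1: Combine all N = 15 observations and assign midranks.
sorted (value, group, rank): (9,G2,1), (11,G2,2.5), (11,G4,2.5), (15,G3,4), (17,G1,5.5), (17,G3,5.5), (19,G1,7.5), (19,G2,7.5), (20,G2,9.5), (20,G3,9.5), (22,G1,11), (23,G4,12), (24,G2,13.5), (24,G4,13.5), (26,G3,15)
Step 2: Sum ranks within each group.
R_1 = 24 (n_1 = 3)
R_2 = 34 (n_2 = 5)
R_3 = 34 (n_3 = 4)
R_4 = 28 (n_4 = 3)
Step 3: H = 12/(N(N+1)) * sum(R_i^2/n_i) - 3(N+1)
     = 12/(15*16) * (24^2/3 + 34^2/5 + 34^2/4 + 28^2/3) - 3*16
     = 0.050000 * 973.533 - 48
     = 0.676667.
Step 4: Ties present; correction factor C = 1 - 30/(15^3 - 15) = 0.991071. Corrected H = 0.676667 / 0.991071 = 0.682763.
Step 5: Under H0, H ~ chi^2(3); p-value = 0.877251.
Step 6: alpha = 0.05. fail to reject H0.

H = 0.6828, df = 3, p = 0.877251, fail to reject H0.


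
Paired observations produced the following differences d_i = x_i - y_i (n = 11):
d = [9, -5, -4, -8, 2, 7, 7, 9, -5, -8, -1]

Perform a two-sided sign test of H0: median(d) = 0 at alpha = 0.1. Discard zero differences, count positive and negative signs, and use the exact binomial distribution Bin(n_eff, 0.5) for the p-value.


Step 1: Discard zero differences. Original n = 11; n_eff = number of nonzero differences = 11.
Nonzero differences (with sign): +9, -5, -4, -8, +2, +7, +7, +9, -5, -8, -1
Step 2: Count signs: positive = 5, negative = 6.
Step 3: Under H0: P(positive) = 0.5, so the number of positives S ~ Bin(11, 0.5).
Step 4: Two-sided exact p-value = sum of Bin(11,0.5) probabilities at or below the observed probability = 1.000000.
Step 5: alpha = 0.1. fail to reject H0.

n_eff = 11, pos = 5, neg = 6, p = 1.000000, fail to reject H0.


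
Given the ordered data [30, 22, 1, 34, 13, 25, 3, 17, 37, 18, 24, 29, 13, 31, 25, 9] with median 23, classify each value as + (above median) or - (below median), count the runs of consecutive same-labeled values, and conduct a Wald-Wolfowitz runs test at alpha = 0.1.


Step 1: Compute median = 23; label A = above, B = below.
Labels in order: ABBABABBABAABAAB  (n_A = 8, n_B = 8)
Step 2: Count runs R = 12.
Step 3: Under H0 (random ordering), E[R] = 2*n_A*n_B/(n_A+n_B) + 1 = 2*8*8/16 + 1 = 9.0000.
        Var[R] = 2*n_A*n_B*(2*n_A*n_B - n_A - n_B) / ((n_A+n_B)^2 * (n_A+n_B-1)) = 14336/3840 = 3.7333.
        SD[R] = 1.9322.
Step 4: Continuity-corrected z = (R - 0.5 - E[R]) / SD[R] = (12 - 0.5 - 9.0000) / 1.9322 = 1.2939.
Step 5: Two-sided p-value via normal approximation = 2*(1 - Phi(|z|)) = 0.195709.
Step 6: alpha = 0.1. fail to reject H0.

R = 12, z = 1.2939, p = 0.195709, fail to reject H0.


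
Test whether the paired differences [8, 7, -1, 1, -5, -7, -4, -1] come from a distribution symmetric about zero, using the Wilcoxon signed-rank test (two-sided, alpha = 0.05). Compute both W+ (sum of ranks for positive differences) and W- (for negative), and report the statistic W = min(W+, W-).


Step 1: Drop any zero differences (none here) and take |d_i|.
|d| = [8, 7, 1, 1, 5, 7, 4, 1]
Step 2: Midrank |d_i| (ties get averaged ranks).
ranks: |8|->8, |7|->6.5, |1|->2, |1|->2, |5|->5, |7|->6.5, |4|->4, |1|->2
Step 3: Attach original signs; sum ranks with positive sign and with negative sign.
W+ = 8 + 6.5 + 2 = 16.5
W- = 2 + 5 + 6.5 + 4 + 2 = 19.5
(Check: W+ + W- = 36 should equal n(n+1)/2 = 36.)
Step 4: Test statistic W = min(W+, W-) = 16.5.
Step 5: Ties in |d|, so use the tie-corrected normal approximation.
        E[W] = n(n+1)/4 = 8*9/4 = 18.
        Tie groups: |d|=1 (t=3), |d|=7 (t=2); sum(t^3 - t) = 30.
        Var[W] = n(n+1)(2n+1)/24 - sum(t^3-t)/48 = 1224/24 - 30/48 = 50.375.
        z = (W - E[W]) / sqrt(Var[W]) = (16.5 - 18) / 7.0975 = -0.2113.
        Two-sided p = 2*Phi(z) = 0.832621.
Step 6: alpha = 0.05. fail to reject H0.

W+ = 16.5, W- = 19.5, W = min = 16.5, p = 0.832621, fail to reject H0.


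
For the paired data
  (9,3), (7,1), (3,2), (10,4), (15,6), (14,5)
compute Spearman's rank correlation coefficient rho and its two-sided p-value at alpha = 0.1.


Step 1: Rank x and y separately (midranks; no ties here).
rank(x): 9->3, 7->2, 3->1, 10->4, 15->6, 14->5
rank(y): 3->3, 1->1, 2->2, 4->4, 6->6, 5->5
Step 2: d_i = R_x(i) - R_y(i); compute d_i^2.
  (3-3)^2=0, (2-1)^2=1, (1-2)^2=1, (4-4)^2=0, (6-6)^2=0, (5-5)^2=0
sum(d^2) = 2.
Step 3: rho = 1 - 6*2 / (6*(6^2 - 1)) = 1 - 12/210 = 0.942857.
Step 4: Under H0, t = rho * sqrt((n-2)/(1-rho^2)) = 5.6595 ~ t(4).
Step 5: Two-sided p-value from the t-distribution with 4 df = 0.004805.
Step 6: alpha = 0.1. reject H0.

rho = 0.9429, p = 0.004805, reject H0 at alpha = 0.1.


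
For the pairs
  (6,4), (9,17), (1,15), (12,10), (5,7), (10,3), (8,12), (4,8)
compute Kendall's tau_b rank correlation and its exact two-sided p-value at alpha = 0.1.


Step 1: Enumerate the 28 unordered pairs (i,j) with i<j and classify each by sign(x_j-x_i) * sign(y_j-y_i).
  (1,2):dx=+3,dy=+13->C; (1,3):dx=-5,dy=+11->D; (1,4):dx=+6,dy=+6->C; (1,5):dx=-1,dy=+3->D
  (1,6):dx=+4,dy=-1->D; (1,7):dx=+2,dy=+8->C; (1,8):dx=-2,dy=+4->D; (2,3):dx=-8,dy=-2->C
  (2,4):dx=+3,dy=-7->D; (2,5):dx=-4,dy=-10->C; (2,6):dx=+1,dy=-14->D; (2,7):dx=-1,dy=-5->C
  (2,8):dx=-5,dy=-9->C; (3,4):dx=+11,dy=-5->D; (3,5):dx=+4,dy=-8->D; (3,6):dx=+9,dy=-12->D
  (3,7):dx=+7,dy=-3->D; (3,8):dx=+3,dy=-7->D; (4,5):dx=-7,dy=-3->C; (4,6):dx=-2,dy=-7->C
  (4,7):dx=-4,dy=+2->D; (4,8):dx=-8,dy=-2->C; (5,6):dx=+5,dy=-4->D; (5,7):dx=+3,dy=+5->C
  (5,8):dx=-1,dy=+1->D; (6,7):dx=-2,dy=+9->D; (6,8):dx=-6,dy=+5->D; (7,8):dx=-4,dy=-4->C
Step 2: C = 12, D = 16, total pairs = 28.
Step 3: tau = (C - D)/(n(n-1)/2) = (12 - 16)/28 = -0.142857.
Step 4: Exact two-sided p-value (enumerate n! = 40320 permutations of y under H0): p = 0.719544.
Step 5: alpha = 0.1. fail to reject H0.

tau_b = -0.1429 (C=12, D=16), p = 0.719544, fail to reject H0.


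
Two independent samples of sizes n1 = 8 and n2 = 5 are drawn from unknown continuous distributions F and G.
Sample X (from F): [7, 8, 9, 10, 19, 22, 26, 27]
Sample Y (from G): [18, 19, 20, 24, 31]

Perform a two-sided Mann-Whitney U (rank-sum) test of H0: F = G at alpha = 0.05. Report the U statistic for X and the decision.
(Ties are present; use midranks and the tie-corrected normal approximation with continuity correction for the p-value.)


Step 1: Combine and sort all 13 observations; assign midranks.
sorted (value, group): (7,X), (8,X), (9,X), (10,X), (18,Y), (19,X), (19,Y), (20,Y), (22,X), (24,Y), (26,X), (27,X), (31,Y)
ranks: 7->1, 8->2, 9->3, 10->4, 18->5, 19->6.5, 19->6.5, 20->8, 22->9, 24->10, 26->11, 27->12, 31->13
Step 2: Rank sum for X: R1 = 1 + 2 + 3 + 4 + 6.5 + 9 + 11 + 12 = 48.5.
Step 3: U_X = R1 - n1(n1+1)/2 = 48.5 - 8*9/2 = 48.5 - 36 = 12.5.
       U_Y = n1*n2 - U_X = 40 - 12.5 = 27.5.
Step 4: Ties are present, so use the tie-corrected normal approximation (with continuity correction) for the p-value.
Step 5: p-value = 0.304842; compare to alpha = 0.05. fail to reject H0.

U_X = 12.5, p = 0.304842, fail to reject H0 at alpha = 0.05.


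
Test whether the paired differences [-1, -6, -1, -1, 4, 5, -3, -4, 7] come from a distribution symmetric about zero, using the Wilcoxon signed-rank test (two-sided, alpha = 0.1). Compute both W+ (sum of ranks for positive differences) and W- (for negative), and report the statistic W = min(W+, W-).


Step 1: Drop any zero differences (none here) and take |d_i|.
|d| = [1, 6, 1, 1, 4, 5, 3, 4, 7]
Step 2: Midrank |d_i| (ties get averaged ranks).
ranks: |1|->2, |6|->8, |1|->2, |1|->2, |4|->5.5, |5|->7, |3|->4, |4|->5.5, |7|->9
Step 3: Attach original signs; sum ranks with positive sign and with negative sign.
W+ = 5.5 + 7 + 9 = 21.5
W- = 2 + 8 + 2 + 2 + 4 + 5.5 = 23.5
(Check: W+ + W- = 45 should equal n(n+1)/2 = 45.)
Step 4: Test statistic W = min(W+, W-) = 21.5.
Step 5: Ties in |d|, so use the tie-corrected normal approximation.
        E[W] = n(n+1)/4 = 9*10/4 = 22.5.
        Tie groups: |d|=1 (t=3), |d|=4 (t=2); sum(t^3 - t) = 30.
        Var[W] = n(n+1)(2n+1)/24 - sum(t^3-t)/48 = 1710/24 - 30/48 = 70.625.
        z = (W - E[W]) / sqrt(Var[W]) = (21.5 - 22.5) / 8.4039 = -0.1190.
        Two-sided p = 2*Phi(z) = 0.905281.
Step 6: alpha = 0.1. fail to reject H0.

W+ = 21.5, W- = 23.5, W = min = 21.5, p = 0.905281, fail to reject H0.


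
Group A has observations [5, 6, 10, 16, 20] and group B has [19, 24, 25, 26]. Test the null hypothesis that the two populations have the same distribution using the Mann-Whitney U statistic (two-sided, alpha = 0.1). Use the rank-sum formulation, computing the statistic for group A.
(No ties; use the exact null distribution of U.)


Step 1: Combine and sort all 9 observations; assign midranks.
sorted (value, group): (5,X), (6,X), (10,X), (16,X), (19,Y), (20,X), (24,Y), (25,Y), (26,Y)
ranks: 5->1, 6->2, 10->3, 16->4, 19->5, 20->6, 24->7, 25->8, 26->9
Step 2: Rank sum for X: R1 = 1 + 2 + 3 + 4 + 6 = 16.
Step 3: U_X = R1 - n1(n1+1)/2 = 16 - 5*6/2 = 16 - 15 = 1.
       U_Y = n1*n2 - U_X = 20 - 1 = 19.
Step 4: No ties, so the exact null distribution of U (based on enumerating the C(9,5) = 126 equally likely rank assignments) gives the two-sided p-value.
Step 5: p-value = 0.031746; compare to alpha = 0.1. reject H0.

U_X = 1, p = 0.031746, reject H0 at alpha = 0.1.


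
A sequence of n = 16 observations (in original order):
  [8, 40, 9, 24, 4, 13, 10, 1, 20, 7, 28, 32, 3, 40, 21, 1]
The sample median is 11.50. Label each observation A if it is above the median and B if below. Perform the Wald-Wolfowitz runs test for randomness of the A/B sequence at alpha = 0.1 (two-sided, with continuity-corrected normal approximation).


Step 1: Compute median = 11.50; label A = above, B = below.
Labels in order: BABABABBABAABAAB  (n_A = 8, n_B = 8)
Step 2: Count runs R = 13.
Step 3: Under H0 (random ordering), E[R] = 2*n_A*n_B/(n_A+n_B) + 1 = 2*8*8/16 + 1 = 9.0000.
        Var[R] = 2*n_A*n_B*(2*n_A*n_B - n_A - n_B) / ((n_A+n_B)^2 * (n_A+n_B-1)) = 14336/3840 = 3.7333.
        SD[R] = 1.9322.
Step 4: Continuity-corrected z = (R - 0.5 - E[R]) / SD[R] = (13 - 0.5 - 9.0000) / 1.9322 = 1.8114.
Step 5: Two-sided p-value via normal approximation = 2*(1 - Phi(|z|)) = 0.070076.
Step 6: alpha = 0.1. reject H0.

R = 13, z = 1.8114, p = 0.070076, reject H0.


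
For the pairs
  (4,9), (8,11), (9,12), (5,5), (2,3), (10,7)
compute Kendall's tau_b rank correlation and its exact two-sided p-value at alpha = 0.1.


Step 1: Enumerate the 15 unordered pairs (i,j) with i<j and classify each by sign(x_j-x_i) * sign(y_j-y_i).
  (1,2):dx=+4,dy=+2->C; (1,3):dx=+5,dy=+3->C; (1,4):dx=+1,dy=-4->D; (1,5):dx=-2,dy=-6->C
  (1,6):dx=+6,dy=-2->D; (2,3):dx=+1,dy=+1->C; (2,4):dx=-3,dy=-6->C; (2,5):dx=-6,dy=-8->C
  (2,6):dx=+2,dy=-4->D; (3,4):dx=-4,dy=-7->C; (3,5):dx=-7,dy=-9->C; (3,6):dx=+1,dy=-5->D
  (4,5):dx=-3,dy=-2->C; (4,6):dx=+5,dy=+2->C; (5,6):dx=+8,dy=+4->C
Step 2: C = 11, D = 4, total pairs = 15.
Step 3: tau = (C - D)/(n(n-1)/2) = (11 - 4)/15 = 0.466667.
Step 4: Exact two-sided p-value (enumerate n! = 720 permutations of y under H0): p = 0.272222.
Step 5: alpha = 0.1. fail to reject H0.

tau_b = 0.4667 (C=11, D=4), p = 0.272222, fail to reject H0.


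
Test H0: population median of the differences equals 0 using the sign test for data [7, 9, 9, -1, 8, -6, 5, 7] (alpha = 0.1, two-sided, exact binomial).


Step 1: Discard zero differences. Original n = 8; n_eff = number of nonzero differences = 8.
Nonzero differences (with sign): +7, +9, +9, -1, +8, -6, +5, +7
Step 2: Count signs: positive = 6, negative = 2.
Step 3: Under H0: P(positive) = 0.5, so the number of positives S ~ Bin(8, 0.5).
Step 4: Two-sided exact p-value = sum of Bin(8,0.5) probabilities at or below the observed probability = 0.289062.
Step 5: alpha = 0.1. fail to reject H0.

n_eff = 8, pos = 6, neg = 2, p = 0.289062, fail to reject H0.


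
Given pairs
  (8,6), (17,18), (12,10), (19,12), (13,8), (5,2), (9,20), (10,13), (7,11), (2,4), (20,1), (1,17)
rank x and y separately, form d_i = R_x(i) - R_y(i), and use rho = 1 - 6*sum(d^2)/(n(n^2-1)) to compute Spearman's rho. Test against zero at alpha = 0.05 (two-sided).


Step 1: Rank x and y separately (midranks; no ties here).
rank(x): 8->5, 17->10, 12->8, 19->11, 13->9, 5->3, 9->6, 10->7, 7->4, 2->2, 20->12, 1->1
rank(y): 6->4, 18->11, 10->6, 12->8, 8->5, 2->2, 20->12, 13->9, 11->7, 4->3, 1->1, 17->10
Step 2: d_i = R_x(i) - R_y(i); compute d_i^2.
  (5-4)^2=1, (10-11)^2=1, (8-6)^2=4, (11-8)^2=9, (9-5)^2=16, (3-2)^2=1, (6-12)^2=36, (7-9)^2=4, (4-7)^2=9, (2-3)^2=1, (12-1)^2=121, (1-10)^2=81
sum(d^2) = 284.
Step 3: rho = 1 - 6*284 / (12*(12^2 - 1)) = 1 - 1704/1716 = 0.006993.
Step 4: Under H0, t = rho * sqrt((n-2)/(1-rho^2)) = 0.0221 ~ t(10).
Step 5: Two-sided p-value from the t-distribution with 10 df = 0.982792.
Step 6: alpha = 0.05. fail to reject H0.

rho = 0.0070, p = 0.982792, fail to reject H0 at alpha = 0.05.


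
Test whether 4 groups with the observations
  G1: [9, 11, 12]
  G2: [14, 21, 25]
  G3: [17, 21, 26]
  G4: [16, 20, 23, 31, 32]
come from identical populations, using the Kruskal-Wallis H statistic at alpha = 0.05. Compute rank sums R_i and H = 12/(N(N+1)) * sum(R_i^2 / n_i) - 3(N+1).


Step 1: Combine all N = 14 observations and assign midranks.
sorted (value, group, rank): (9,G1,1), (11,G1,2), (12,G1,3), (14,G2,4), (16,G4,5), (17,G3,6), (20,G4,7), (21,G2,8.5), (21,G3,8.5), (23,G4,10), (25,G2,11), (26,G3,12), (31,G4,13), (32,G4,14)
Step 2: Sum ranks within each group.
R_1 = 6 (n_1 = 3)
R_2 = 23.5 (n_2 = 3)
R_3 = 26.5 (n_3 = 3)
R_4 = 49 (n_4 = 5)
Step 3: H = 12/(N(N+1)) * sum(R_i^2/n_i) - 3(N+1)
     = 12/(14*15) * (6^2/3 + 23.5^2/3 + 26.5^2/3 + 49^2/5) - 3*15
     = 0.057143 * 910.367 - 45
     = 7.020952.
Step 4: Ties present; correction factor C = 1 - 6/(14^3 - 14) = 0.997802. Corrected H = 7.020952 / 0.997802 = 7.036417.
Step 5: Under H0, H ~ chi^2(3); p-value = 0.070746.
Step 6: alpha = 0.05. fail to reject H0.

H = 7.0364, df = 3, p = 0.070746, fail to reject H0.


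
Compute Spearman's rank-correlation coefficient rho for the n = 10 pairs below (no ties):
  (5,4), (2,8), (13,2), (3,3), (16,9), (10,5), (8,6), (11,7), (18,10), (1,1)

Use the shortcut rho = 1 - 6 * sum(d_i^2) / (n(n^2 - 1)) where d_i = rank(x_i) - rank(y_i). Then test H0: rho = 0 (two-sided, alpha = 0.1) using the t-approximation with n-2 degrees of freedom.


Step 1: Rank x and y separately (midranks; no ties here).
rank(x): 5->4, 2->2, 13->8, 3->3, 16->9, 10->6, 8->5, 11->7, 18->10, 1->1
rank(y): 4->4, 8->8, 2->2, 3->3, 9->9, 5->5, 6->6, 7->7, 10->10, 1->1
Step 2: d_i = R_x(i) - R_y(i); compute d_i^2.
  (4-4)^2=0, (2-8)^2=36, (8-2)^2=36, (3-3)^2=0, (9-9)^2=0, (6-5)^2=1, (5-6)^2=1, (7-7)^2=0, (10-10)^2=0, (1-1)^2=0
sum(d^2) = 74.
Step 3: rho = 1 - 6*74 / (10*(10^2 - 1)) = 1 - 444/990 = 0.551515.
Step 4: Under H0, t = rho * sqrt((n-2)/(1-rho^2)) = 1.8700 ~ t(8).
Step 5: Two-sided p-value from the t-distribution with 8 df = 0.098401.
Step 6: alpha = 0.1. reject H0.

rho = 0.5515, p = 0.098401, reject H0 at alpha = 0.1.


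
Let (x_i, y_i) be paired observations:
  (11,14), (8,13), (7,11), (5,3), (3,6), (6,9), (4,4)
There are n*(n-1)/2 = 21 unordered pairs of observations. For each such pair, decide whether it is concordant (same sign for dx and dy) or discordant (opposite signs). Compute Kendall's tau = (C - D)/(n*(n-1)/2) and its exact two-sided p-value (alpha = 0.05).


Step 1: Enumerate the 21 unordered pairs (i,j) with i<j and classify each by sign(x_j-x_i) * sign(y_j-y_i).
  (1,2):dx=-3,dy=-1->C; (1,3):dx=-4,dy=-3->C; (1,4):dx=-6,dy=-11->C; (1,5):dx=-8,dy=-8->C
  (1,6):dx=-5,dy=-5->C; (1,7):dx=-7,dy=-10->C; (2,3):dx=-1,dy=-2->C; (2,4):dx=-3,dy=-10->C
  (2,5):dx=-5,dy=-7->C; (2,6):dx=-2,dy=-4->C; (2,7):dx=-4,dy=-9->C; (3,4):dx=-2,dy=-8->C
  (3,5):dx=-4,dy=-5->C; (3,6):dx=-1,dy=-2->C; (3,7):dx=-3,dy=-7->C; (4,5):dx=-2,dy=+3->D
  (4,6):dx=+1,dy=+6->C; (4,7):dx=-1,dy=+1->D; (5,6):dx=+3,dy=+3->C; (5,7):dx=+1,dy=-2->D
  (6,7):dx=-2,dy=-5->C
Step 2: C = 18, D = 3, total pairs = 21.
Step 3: tau = (C - D)/(n(n-1)/2) = (18 - 3)/21 = 0.714286.
Step 4: Exact two-sided p-value (enumerate n! = 5040 permutations of y under H0): p = 0.030159.
Step 5: alpha = 0.05. reject H0.

tau_b = 0.7143 (C=18, D=3), p = 0.030159, reject H0.


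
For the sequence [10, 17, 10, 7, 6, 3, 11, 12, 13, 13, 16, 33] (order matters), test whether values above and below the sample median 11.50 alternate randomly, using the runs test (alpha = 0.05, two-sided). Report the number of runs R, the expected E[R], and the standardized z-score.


Step 1: Compute median = 11.50; label A = above, B = below.
Labels in order: BABBBBBAAAAA  (n_A = 6, n_B = 6)
Step 2: Count runs R = 4.
Step 3: Under H0 (random ordering), E[R] = 2*n_A*n_B/(n_A+n_B) + 1 = 2*6*6/12 + 1 = 7.0000.
        Var[R] = 2*n_A*n_B*(2*n_A*n_B - n_A - n_B) / ((n_A+n_B)^2 * (n_A+n_B-1)) = 4320/1584 = 2.7273.
        SD[R] = 1.6514.
Step 4: Continuity-corrected z = (R + 0.5 - E[R]) / SD[R] = (4 + 0.5 - 7.0000) / 1.6514 = -1.5138.
Step 5: Two-sided p-value via normal approximation = 2*(1 - Phi(|z|)) = 0.130070.
Step 6: alpha = 0.05. fail to reject H0.

R = 4, z = -1.5138, p = 0.130070, fail to reject H0.


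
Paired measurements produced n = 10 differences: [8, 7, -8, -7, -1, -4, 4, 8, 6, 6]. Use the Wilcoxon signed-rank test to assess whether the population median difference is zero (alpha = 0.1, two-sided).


Step 1: Drop any zero differences (none here) and take |d_i|.
|d| = [8, 7, 8, 7, 1, 4, 4, 8, 6, 6]
Step 2: Midrank |d_i| (ties get averaged ranks).
ranks: |8|->9, |7|->6.5, |8|->9, |7|->6.5, |1|->1, |4|->2.5, |4|->2.5, |8|->9, |6|->4.5, |6|->4.5
Step 3: Attach original signs; sum ranks with positive sign and with negative sign.
W+ = 9 + 6.5 + 2.5 + 9 + 4.5 + 4.5 = 36
W- = 9 + 6.5 + 1 + 2.5 = 19
(Check: W+ + W- = 55 should equal n(n+1)/2 = 55.)
Step 4: Test statistic W = min(W+, W-) = 19.
Step 5: Ties in |d|, so use the tie-corrected normal approximation.
        E[W] = n(n+1)/4 = 10*11/4 = 27.5.
        Tie groups: |d|=4 (t=2), |d|=6 (t=2), |d|=7 (t=2), |d|=8 (t=3); sum(t^3 - t) = 42.
        Var[W] = n(n+1)(2n+1)/24 - sum(t^3-t)/48 = 2310/24 - 42/48 = 95.375.
        z = (W - E[W]) / sqrt(Var[W]) = (19 - 27.5) / 9.7660 = -0.8704.
        Two-sided p = 2*Phi(z) = 0.384101.
Step 6: alpha = 0.1. fail to reject H0.

W+ = 36, W- = 19, W = min = 19, p = 0.384101, fail to reject H0.


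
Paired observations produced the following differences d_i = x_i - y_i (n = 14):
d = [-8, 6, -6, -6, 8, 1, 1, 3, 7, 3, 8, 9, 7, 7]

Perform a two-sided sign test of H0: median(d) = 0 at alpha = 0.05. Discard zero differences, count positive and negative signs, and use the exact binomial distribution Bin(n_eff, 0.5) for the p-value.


Step 1: Discard zero differences. Original n = 14; n_eff = number of nonzero differences = 14.
Nonzero differences (with sign): -8, +6, -6, -6, +8, +1, +1, +3, +7, +3, +8, +9, +7, +7
Step 2: Count signs: positive = 11, negative = 3.
Step 3: Under H0: P(positive) = 0.5, so the number of positives S ~ Bin(14, 0.5).
Step 4: Two-sided exact p-value = sum of Bin(14,0.5) probabilities at or below the observed probability = 0.057373.
Step 5: alpha = 0.05. fail to reject H0.

n_eff = 14, pos = 11, neg = 3, p = 0.057373, fail to reject H0.


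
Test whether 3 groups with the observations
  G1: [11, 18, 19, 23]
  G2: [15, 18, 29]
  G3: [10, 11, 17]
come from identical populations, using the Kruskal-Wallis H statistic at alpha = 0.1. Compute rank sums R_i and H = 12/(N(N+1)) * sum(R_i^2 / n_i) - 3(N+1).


Step 1: Combine all N = 10 observations and assign midranks.
sorted (value, group, rank): (10,G3,1), (11,G1,2.5), (11,G3,2.5), (15,G2,4), (17,G3,5), (18,G1,6.5), (18,G2,6.5), (19,G1,8), (23,G1,9), (29,G2,10)
Step 2: Sum ranks within each group.
R_1 = 26 (n_1 = 4)
R_2 = 20.5 (n_2 = 3)
R_3 = 8.5 (n_3 = 3)
Step 3: H = 12/(N(N+1)) * sum(R_i^2/n_i) - 3(N+1)
     = 12/(10*11) * (26^2/4 + 20.5^2/3 + 8.5^2/3) - 3*11
     = 0.109091 * 333.167 - 33
     = 3.345455.
Step 4: Ties present; correction factor C = 1 - 12/(10^3 - 10) = 0.987879. Corrected H = 3.345455 / 0.987879 = 3.386503.
Step 5: Under H0, H ~ chi^2(2); p-value = 0.183921.
Step 6: alpha = 0.1. fail to reject H0.

H = 3.3865, df = 2, p = 0.183921, fail to reject H0.


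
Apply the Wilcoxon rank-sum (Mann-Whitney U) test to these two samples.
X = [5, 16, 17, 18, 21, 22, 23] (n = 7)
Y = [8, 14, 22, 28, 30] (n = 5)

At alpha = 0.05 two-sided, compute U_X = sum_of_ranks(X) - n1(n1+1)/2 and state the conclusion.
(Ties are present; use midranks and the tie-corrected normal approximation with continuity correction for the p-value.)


Step 1: Combine and sort all 12 observations; assign midranks.
sorted (value, group): (5,X), (8,Y), (14,Y), (16,X), (17,X), (18,X), (21,X), (22,X), (22,Y), (23,X), (28,Y), (30,Y)
ranks: 5->1, 8->2, 14->3, 16->4, 17->5, 18->6, 21->7, 22->8.5, 22->8.5, 23->10, 28->11, 30->12
Step 2: Rank sum for X: R1 = 1 + 4 + 5 + 6 + 7 + 8.5 + 10 = 41.5.
Step 3: U_X = R1 - n1(n1+1)/2 = 41.5 - 7*8/2 = 41.5 - 28 = 13.5.
       U_Y = n1*n2 - U_X = 35 - 13.5 = 21.5.
Step 4: Ties are present, so use the tie-corrected normal approximation (with continuity correction) for the p-value.
Step 5: p-value = 0.569088; compare to alpha = 0.05. fail to reject H0.

U_X = 13.5, p = 0.569088, fail to reject H0 at alpha = 0.05.


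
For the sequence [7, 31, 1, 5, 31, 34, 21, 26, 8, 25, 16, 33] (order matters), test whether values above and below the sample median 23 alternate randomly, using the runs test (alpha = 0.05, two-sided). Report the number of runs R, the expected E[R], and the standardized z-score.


Step 1: Compute median = 23; label A = above, B = below.
Labels in order: BABBAABABABA  (n_A = 6, n_B = 6)
Step 2: Count runs R = 10.
Step 3: Under H0 (random ordering), E[R] = 2*n_A*n_B/(n_A+n_B) + 1 = 2*6*6/12 + 1 = 7.0000.
        Var[R] = 2*n_A*n_B*(2*n_A*n_B - n_A - n_B) / ((n_A+n_B)^2 * (n_A+n_B-1)) = 4320/1584 = 2.7273.
        SD[R] = 1.6514.
Step 4: Continuity-corrected z = (R - 0.5 - E[R]) / SD[R] = (10 - 0.5 - 7.0000) / 1.6514 = 1.5138.
Step 5: Two-sided p-value via normal approximation = 2*(1 - Phi(|z|)) = 0.130070.
Step 6: alpha = 0.05. fail to reject H0.

R = 10, z = 1.5138, p = 0.130070, fail to reject H0.


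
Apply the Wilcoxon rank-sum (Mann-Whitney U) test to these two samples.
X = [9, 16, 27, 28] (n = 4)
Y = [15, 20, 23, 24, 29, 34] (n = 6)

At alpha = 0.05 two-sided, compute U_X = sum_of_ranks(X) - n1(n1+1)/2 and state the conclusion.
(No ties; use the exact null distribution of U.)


Step 1: Combine and sort all 10 observations; assign midranks.
sorted (value, group): (9,X), (15,Y), (16,X), (20,Y), (23,Y), (24,Y), (27,X), (28,X), (29,Y), (34,Y)
ranks: 9->1, 15->2, 16->3, 20->4, 23->5, 24->6, 27->7, 28->8, 29->9, 34->10
Step 2: Rank sum for X: R1 = 1 + 3 + 7 + 8 = 19.
Step 3: U_X = R1 - n1(n1+1)/2 = 19 - 4*5/2 = 19 - 10 = 9.
       U_Y = n1*n2 - U_X = 24 - 9 = 15.
Step 4: No ties, so the exact null distribution of U (based on enumerating the C(10,4) = 210 equally likely rank assignments) gives the two-sided p-value.
Step 5: p-value = 0.609524; compare to alpha = 0.05. fail to reject H0.

U_X = 9, p = 0.609524, fail to reject H0 at alpha = 0.05.


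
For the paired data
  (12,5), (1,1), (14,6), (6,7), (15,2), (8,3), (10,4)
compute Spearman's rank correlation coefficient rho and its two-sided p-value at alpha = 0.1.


Step 1: Rank x and y separately (midranks; no ties here).
rank(x): 12->5, 1->1, 14->6, 6->2, 15->7, 8->3, 10->4
rank(y): 5->5, 1->1, 6->6, 7->7, 2->2, 3->3, 4->4
Step 2: d_i = R_x(i) - R_y(i); compute d_i^2.
  (5-5)^2=0, (1-1)^2=0, (6-6)^2=0, (2-7)^2=25, (7-2)^2=25, (3-3)^2=0, (4-4)^2=0
sum(d^2) = 50.
Step 3: rho = 1 - 6*50 / (7*(7^2 - 1)) = 1 - 300/336 = 0.107143.
Step 4: Under H0, t = rho * sqrt((n-2)/(1-rho^2)) = 0.2410 ~ t(5).
Step 5: Two-sided p-value from the t-distribution with 5 df = 0.819151.
Step 6: alpha = 0.1. fail to reject H0.

rho = 0.1071, p = 0.819151, fail to reject H0 at alpha = 0.1.


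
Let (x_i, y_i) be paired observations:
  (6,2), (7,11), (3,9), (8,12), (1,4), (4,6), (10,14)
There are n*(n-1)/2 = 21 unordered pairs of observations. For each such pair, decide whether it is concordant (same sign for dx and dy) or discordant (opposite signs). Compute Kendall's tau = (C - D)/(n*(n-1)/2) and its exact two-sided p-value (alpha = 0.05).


Step 1: Enumerate the 21 unordered pairs (i,j) with i<j and classify each by sign(x_j-x_i) * sign(y_j-y_i).
  (1,2):dx=+1,dy=+9->C; (1,3):dx=-3,dy=+7->D; (1,4):dx=+2,dy=+10->C; (1,5):dx=-5,dy=+2->D
  (1,6):dx=-2,dy=+4->D; (1,7):dx=+4,dy=+12->C; (2,3):dx=-4,dy=-2->C; (2,4):dx=+1,dy=+1->C
  (2,5):dx=-6,dy=-7->C; (2,6):dx=-3,dy=-5->C; (2,7):dx=+3,dy=+3->C; (3,4):dx=+5,dy=+3->C
  (3,5):dx=-2,dy=-5->C; (3,6):dx=+1,dy=-3->D; (3,7):dx=+7,dy=+5->C; (4,5):dx=-7,dy=-8->C
  (4,6):dx=-4,dy=-6->C; (4,7):dx=+2,dy=+2->C; (5,6):dx=+3,dy=+2->C; (5,7):dx=+9,dy=+10->C
  (6,7):dx=+6,dy=+8->C
Step 2: C = 17, D = 4, total pairs = 21.
Step 3: tau = (C - D)/(n(n-1)/2) = (17 - 4)/21 = 0.619048.
Step 4: Exact two-sided p-value (enumerate n! = 5040 permutations of y under H0): p = 0.069048.
Step 5: alpha = 0.05. fail to reject H0.

tau_b = 0.6190 (C=17, D=4), p = 0.069048, fail to reject H0.


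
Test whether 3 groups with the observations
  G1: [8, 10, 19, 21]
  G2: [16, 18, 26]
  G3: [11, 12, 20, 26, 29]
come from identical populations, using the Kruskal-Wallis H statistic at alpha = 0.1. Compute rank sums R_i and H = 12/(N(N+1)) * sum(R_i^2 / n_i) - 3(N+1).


Step 1: Combine all N = 12 observations and assign midranks.
sorted (value, group, rank): (8,G1,1), (10,G1,2), (11,G3,3), (12,G3,4), (16,G2,5), (18,G2,6), (19,G1,7), (20,G3,8), (21,G1,9), (26,G2,10.5), (26,G3,10.5), (29,G3,12)
Step 2: Sum ranks within each group.
R_1 = 19 (n_1 = 4)
R_2 = 21.5 (n_2 = 3)
R_3 = 37.5 (n_3 = 5)
Step 3: H = 12/(N(N+1)) * sum(R_i^2/n_i) - 3(N+1)
     = 12/(12*13) * (19^2/4 + 21.5^2/3 + 37.5^2/5) - 3*13
     = 0.076923 * 525.583 - 39
     = 1.429487.
Step 4: Ties present; correction factor C = 1 - 6/(12^3 - 12) = 0.996503. Corrected H = 1.429487 / 0.996503 = 1.434503.
Step 5: Under H0, H ~ chi^2(2); p-value = 0.488092.
Step 6: alpha = 0.1. fail to reject H0.

H = 1.4345, df = 2, p = 0.488092, fail to reject H0.


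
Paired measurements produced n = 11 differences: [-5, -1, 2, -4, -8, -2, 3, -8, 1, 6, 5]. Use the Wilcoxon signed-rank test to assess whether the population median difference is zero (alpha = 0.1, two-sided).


Step 1: Drop any zero differences (none here) and take |d_i|.
|d| = [5, 1, 2, 4, 8, 2, 3, 8, 1, 6, 5]
Step 2: Midrank |d_i| (ties get averaged ranks).
ranks: |5|->7.5, |1|->1.5, |2|->3.5, |4|->6, |8|->10.5, |2|->3.5, |3|->5, |8|->10.5, |1|->1.5, |6|->9, |5|->7.5
Step 3: Attach original signs; sum ranks with positive sign and with negative sign.
W+ = 3.5 + 5 + 1.5 + 9 + 7.5 = 26.5
W- = 7.5 + 1.5 + 6 + 10.5 + 3.5 + 10.5 = 39.5
(Check: W+ + W- = 66 should equal n(n+1)/2 = 66.)
Step 4: Test statistic W = min(W+, W-) = 26.5.
Step 5: Ties in |d|, so use the tie-corrected normal approximation.
        E[W] = n(n+1)/4 = 11*12/4 = 33.
        Tie groups: |d|=1 (t=2), |d|=2 (t=2), |d|=5 (t=2), |d|=8 (t=2); sum(t^3 - t) = 24.
        Var[W] = n(n+1)(2n+1)/24 - sum(t^3-t)/48 = 3036/24 - 24/48 = 126.
        z = (W - E[W]) / sqrt(Var[W]) = (26.5 - 33) / 11.2250 = -0.5791.
        Two-sided p = 2*Phi(z) = 0.562545.
Step 6: alpha = 0.1. fail to reject H0.

W+ = 26.5, W- = 39.5, W = min = 26.5, p = 0.562545, fail to reject H0.


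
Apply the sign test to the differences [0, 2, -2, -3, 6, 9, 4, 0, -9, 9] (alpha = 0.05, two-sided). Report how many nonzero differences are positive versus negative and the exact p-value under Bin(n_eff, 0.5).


Step 1: Discard zero differences. Original n = 10; n_eff = number of nonzero differences = 8.
Nonzero differences (with sign): +2, -2, -3, +6, +9, +4, -9, +9
Step 2: Count signs: positive = 5, negative = 3.
Step 3: Under H0: P(positive) = 0.5, so the number of positives S ~ Bin(8, 0.5).
Step 4: Two-sided exact p-value = sum of Bin(8,0.5) probabilities at or below the observed probability = 0.726562.
Step 5: alpha = 0.05. fail to reject H0.

n_eff = 8, pos = 5, neg = 3, p = 0.726562, fail to reject H0.


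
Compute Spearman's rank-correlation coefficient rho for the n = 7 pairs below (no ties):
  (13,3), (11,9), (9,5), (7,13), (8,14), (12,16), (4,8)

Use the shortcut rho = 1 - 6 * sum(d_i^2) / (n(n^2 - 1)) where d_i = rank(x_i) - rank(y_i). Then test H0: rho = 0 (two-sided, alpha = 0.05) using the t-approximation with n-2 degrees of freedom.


Step 1: Rank x and y separately (midranks; no ties here).
rank(x): 13->7, 11->5, 9->4, 7->2, 8->3, 12->6, 4->1
rank(y): 3->1, 9->4, 5->2, 13->5, 14->6, 16->7, 8->3
Step 2: d_i = R_x(i) - R_y(i); compute d_i^2.
  (7-1)^2=36, (5-4)^2=1, (4-2)^2=4, (2-5)^2=9, (3-6)^2=9, (6-7)^2=1, (1-3)^2=4
sum(d^2) = 64.
Step 3: rho = 1 - 6*64 / (7*(7^2 - 1)) = 1 - 384/336 = -0.142857.
Step 4: Under H0, t = rho * sqrt((n-2)/(1-rho^2)) = -0.3227 ~ t(5).
Step 5: Two-sided p-value from the t-distribution with 5 df = 0.759945.
Step 6: alpha = 0.05. fail to reject H0.

rho = -0.1429, p = 0.759945, fail to reject H0 at alpha = 0.05.


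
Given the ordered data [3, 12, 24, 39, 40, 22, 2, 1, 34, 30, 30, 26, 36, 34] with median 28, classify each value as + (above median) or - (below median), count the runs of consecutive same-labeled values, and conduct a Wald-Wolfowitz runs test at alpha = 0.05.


Step 1: Compute median = 28; label A = above, B = below.
Labels in order: BBBAABBBAAABAA  (n_A = 7, n_B = 7)
Step 2: Count runs R = 6.
Step 3: Under H0 (random ordering), E[R] = 2*n_A*n_B/(n_A+n_B) + 1 = 2*7*7/14 + 1 = 8.0000.
        Var[R] = 2*n_A*n_B*(2*n_A*n_B - n_A - n_B) / ((n_A+n_B)^2 * (n_A+n_B-1)) = 8232/2548 = 3.2308.
        SD[R] = 1.7974.
Step 4: Continuity-corrected z = (R + 0.5 - E[R]) / SD[R] = (6 + 0.5 - 8.0000) / 1.7974 = -0.8345.
Step 5: Two-sided p-value via normal approximation = 2*(1 - Phi(|z|)) = 0.403986.
Step 6: alpha = 0.05. fail to reject H0.

R = 6, z = -0.8345, p = 0.403986, fail to reject H0.


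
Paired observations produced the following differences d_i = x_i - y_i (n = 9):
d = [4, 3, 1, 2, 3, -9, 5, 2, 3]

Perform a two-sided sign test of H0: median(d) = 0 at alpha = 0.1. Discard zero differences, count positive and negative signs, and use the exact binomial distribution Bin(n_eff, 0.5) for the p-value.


Step 1: Discard zero differences. Original n = 9; n_eff = number of nonzero differences = 9.
Nonzero differences (with sign): +4, +3, +1, +2, +3, -9, +5, +2, +3
Step 2: Count signs: positive = 8, negative = 1.
Step 3: Under H0: P(positive) = 0.5, so the number of positives S ~ Bin(9, 0.5).
Step 4: Two-sided exact p-value = sum of Bin(9,0.5) probabilities at or below the observed probability = 0.039062.
Step 5: alpha = 0.1. reject H0.

n_eff = 9, pos = 8, neg = 1, p = 0.039062, reject H0.


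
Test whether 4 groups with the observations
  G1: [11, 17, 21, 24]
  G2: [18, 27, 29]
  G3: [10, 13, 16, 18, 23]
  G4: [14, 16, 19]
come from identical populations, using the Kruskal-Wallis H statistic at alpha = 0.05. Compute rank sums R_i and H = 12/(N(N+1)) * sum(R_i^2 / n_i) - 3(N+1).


Step 1: Combine all N = 15 observations and assign midranks.
sorted (value, group, rank): (10,G3,1), (11,G1,2), (13,G3,3), (14,G4,4), (16,G3,5.5), (16,G4,5.5), (17,G1,7), (18,G2,8.5), (18,G3,8.5), (19,G4,10), (21,G1,11), (23,G3,12), (24,G1,13), (27,G2,14), (29,G2,15)
Step 2: Sum ranks within each group.
R_1 = 33 (n_1 = 4)
R_2 = 37.5 (n_2 = 3)
R_3 = 30 (n_3 = 5)
R_4 = 19.5 (n_4 = 3)
Step 3: H = 12/(N(N+1)) * sum(R_i^2/n_i) - 3(N+1)
     = 12/(15*16) * (33^2/4 + 37.5^2/3 + 30^2/5 + 19.5^2/3) - 3*16
     = 0.050000 * 1047.75 - 48
     = 4.387500.
Step 4: Ties present; correction factor C = 1 - 12/(15^3 - 15) = 0.996429. Corrected H = 4.387500 / 0.996429 = 4.403226.
Step 5: Under H0, H ~ chi^2(3); p-value = 0.221086.
Step 6: alpha = 0.05. fail to reject H0.

H = 4.4032, df = 3, p = 0.221086, fail to reject H0.


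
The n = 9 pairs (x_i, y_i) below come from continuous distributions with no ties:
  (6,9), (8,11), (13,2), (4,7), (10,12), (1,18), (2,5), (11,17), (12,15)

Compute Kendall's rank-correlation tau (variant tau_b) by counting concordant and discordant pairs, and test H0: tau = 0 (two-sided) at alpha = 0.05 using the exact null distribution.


Step 1: Enumerate the 36 unordered pairs (i,j) with i<j and classify each by sign(x_j-x_i) * sign(y_j-y_i).
  (1,2):dx=+2,dy=+2->C; (1,3):dx=+7,dy=-7->D; (1,4):dx=-2,dy=-2->C; (1,5):dx=+4,dy=+3->C
  (1,6):dx=-5,dy=+9->D; (1,7):dx=-4,dy=-4->C; (1,8):dx=+5,dy=+8->C; (1,9):dx=+6,dy=+6->C
  (2,3):dx=+5,dy=-9->D; (2,4):dx=-4,dy=-4->C; (2,5):dx=+2,dy=+1->C; (2,6):dx=-7,dy=+7->D
  (2,7):dx=-6,dy=-6->C; (2,8):dx=+3,dy=+6->C; (2,9):dx=+4,dy=+4->C; (3,4):dx=-9,dy=+5->D
  (3,5):dx=-3,dy=+10->D; (3,6):dx=-12,dy=+16->D; (3,7):dx=-11,dy=+3->D; (3,8):dx=-2,dy=+15->D
  (3,9):dx=-1,dy=+13->D; (4,5):dx=+6,dy=+5->C; (4,6):dx=-3,dy=+11->D; (4,7):dx=-2,dy=-2->C
  (4,8):dx=+7,dy=+10->C; (4,9):dx=+8,dy=+8->C; (5,6):dx=-9,dy=+6->D; (5,7):dx=-8,dy=-7->C
  (5,8):dx=+1,dy=+5->C; (5,9):dx=+2,dy=+3->C; (6,7):dx=+1,dy=-13->D; (6,8):dx=+10,dy=-1->D
  (6,9):dx=+11,dy=-3->D; (7,8):dx=+9,dy=+12->C; (7,9):dx=+10,dy=+10->C; (8,9):dx=+1,dy=-2->D
Step 2: C = 20, D = 16, total pairs = 36.
Step 3: tau = (C - D)/(n(n-1)/2) = (20 - 16)/36 = 0.111111.
Step 4: Exact two-sided p-value (enumerate n! = 362880 permutations of y under H0): p = 0.761414.
Step 5: alpha = 0.05. fail to reject H0.

tau_b = 0.1111 (C=20, D=16), p = 0.761414, fail to reject H0.


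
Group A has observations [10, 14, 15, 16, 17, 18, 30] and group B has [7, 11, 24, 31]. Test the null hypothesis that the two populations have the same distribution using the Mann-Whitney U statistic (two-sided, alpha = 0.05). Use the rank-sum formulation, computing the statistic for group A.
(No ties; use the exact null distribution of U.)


Step 1: Combine and sort all 11 observations; assign midranks.
sorted (value, group): (7,Y), (10,X), (11,Y), (14,X), (15,X), (16,X), (17,X), (18,X), (24,Y), (30,X), (31,Y)
ranks: 7->1, 10->2, 11->3, 14->4, 15->5, 16->6, 17->7, 18->8, 24->9, 30->10, 31->11
Step 2: Rank sum for X: R1 = 2 + 4 + 5 + 6 + 7 + 8 + 10 = 42.
Step 3: U_X = R1 - n1(n1+1)/2 = 42 - 7*8/2 = 42 - 28 = 14.
       U_Y = n1*n2 - U_X = 28 - 14 = 14.
Step 4: No ties, so the exact null distribution of U (based on enumerating the C(11,7) = 330 equally likely rank assignments) gives the two-sided p-value.
Step 5: p-value = 1.000000; compare to alpha = 0.05. fail to reject H0.

U_X = 14, p = 1.000000, fail to reject H0 at alpha = 0.05.


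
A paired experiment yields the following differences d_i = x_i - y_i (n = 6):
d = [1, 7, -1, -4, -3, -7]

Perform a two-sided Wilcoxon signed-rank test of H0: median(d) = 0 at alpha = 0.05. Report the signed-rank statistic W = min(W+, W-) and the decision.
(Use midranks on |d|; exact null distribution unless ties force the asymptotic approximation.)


Step 1: Drop any zero differences (none here) and take |d_i|.
|d| = [1, 7, 1, 4, 3, 7]
Step 2: Midrank |d_i| (ties get averaged ranks).
ranks: |1|->1.5, |7|->5.5, |1|->1.5, |4|->4, |3|->3, |7|->5.5
Step 3: Attach original signs; sum ranks with positive sign and with negative sign.
W+ = 1.5 + 5.5 = 7
W- = 1.5 + 4 + 3 + 5.5 = 14
(Check: W+ + W- = 21 should equal n(n+1)/2 = 21.)
Step 4: Test statistic W = min(W+, W-) = 7.
Step 5: Ties in |d|, so use the tie-corrected normal approximation.
        E[W] = n(n+1)/4 = 6*7/4 = 10.5.
        Tie groups: |d|=1 (t=2), |d|=7 (t=2); sum(t^3 - t) = 12.
        Var[W] = n(n+1)(2n+1)/24 - sum(t^3-t)/48 = 546/24 - 12/48 = 22.5.
        z = (W - E[W]) / sqrt(Var[W]) = (7 - 10.5) / 4.7434 = -0.7379.
        Two-sided p = 2*Phi(z) = 0.460597.
Step 6: alpha = 0.05. fail to reject H0.

W+ = 7, W- = 14, W = min = 7, p = 0.460597, fail to reject H0.


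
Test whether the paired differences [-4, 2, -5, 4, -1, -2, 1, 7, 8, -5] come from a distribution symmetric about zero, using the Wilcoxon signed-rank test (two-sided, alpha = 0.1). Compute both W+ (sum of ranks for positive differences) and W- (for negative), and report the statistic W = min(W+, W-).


Step 1: Drop any zero differences (none here) and take |d_i|.
|d| = [4, 2, 5, 4, 1, 2, 1, 7, 8, 5]
Step 2: Midrank |d_i| (ties get averaged ranks).
ranks: |4|->5.5, |2|->3.5, |5|->7.5, |4|->5.5, |1|->1.5, |2|->3.5, |1|->1.5, |7|->9, |8|->10, |5|->7.5
Step 3: Attach original signs; sum ranks with positive sign and with negative sign.
W+ = 3.5 + 5.5 + 1.5 + 9 + 10 = 29.5
W- = 5.5 + 7.5 + 1.5 + 3.5 + 7.5 = 25.5
(Check: W+ + W- = 55 should equal n(n+1)/2 = 55.)
Step 4: Test statistic W = min(W+, W-) = 25.5.
Step 5: Ties in |d|, so use the tie-corrected normal approximation.
        E[W] = n(n+1)/4 = 10*11/4 = 27.5.
        Tie groups: |d|=1 (t=2), |d|=2 (t=2), |d|=4 (t=2), |d|=5 (t=2); sum(t^3 - t) = 24.
        Var[W] = n(n+1)(2n+1)/24 - sum(t^3-t)/48 = 2310/24 - 24/48 = 95.75.
        z = (W - E[W]) / sqrt(Var[W]) = (25.5 - 27.5) / 9.7852 = -0.2044.
        Two-sided p = 2*Phi(z) = 0.838048.
Step 6: alpha = 0.1. fail to reject H0.

W+ = 29.5, W- = 25.5, W = min = 25.5, p = 0.838048, fail to reject H0.


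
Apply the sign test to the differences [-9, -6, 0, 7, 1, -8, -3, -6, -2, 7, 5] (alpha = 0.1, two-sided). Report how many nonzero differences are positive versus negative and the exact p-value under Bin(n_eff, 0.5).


Step 1: Discard zero differences. Original n = 11; n_eff = number of nonzero differences = 10.
Nonzero differences (with sign): -9, -6, +7, +1, -8, -3, -6, -2, +7, +5
Step 2: Count signs: positive = 4, negative = 6.
Step 3: Under H0: P(positive) = 0.5, so the number of positives S ~ Bin(10, 0.5).
Step 4: Two-sided exact p-value = sum of Bin(10,0.5) probabilities at or below the observed probability = 0.753906.
Step 5: alpha = 0.1. fail to reject H0.

n_eff = 10, pos = 4, neg = 6, p = 0.753906, fail to reject H0.


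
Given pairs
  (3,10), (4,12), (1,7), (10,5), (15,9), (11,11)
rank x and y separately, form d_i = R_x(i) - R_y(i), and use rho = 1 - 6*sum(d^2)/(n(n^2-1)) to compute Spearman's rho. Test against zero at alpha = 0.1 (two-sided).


Step 1: Rank x and y separately (midranks; no ties here).
rank(x): 3->2, 4->3, 1->1, 10->4, 15->6, 11->5
rank(y): 10->4, 12->6, 7->2, 5->1, 9->3, 11->5
Step 2: d_i = R_x(i) - R_y(i); compute d_i^2.
  (2-4)^2=4, (3-6)^2=9, (1-2)^2=1, (4-1)^2=9, (6-3)^2=9, (5-5)^2=0
sum(d^2) = 32.
Step 3: rho = 1 - 6*32 / (6*(6^2 - 1)) = 1 - 192/210 = 0.085714.
Step 4: Under H0, t = rho * sqrt((n-2)/(1-rho^2)) = 0.1721 ~ t(4).
Step 5: Two-sided p-value from the t-distribution with 4 df = 0.871743.
Step 6: alpha = 0.1. fail to reject H0.

rho = 0.0857, p = 0.871743, fail to reject H0 at alpha = 0.1.


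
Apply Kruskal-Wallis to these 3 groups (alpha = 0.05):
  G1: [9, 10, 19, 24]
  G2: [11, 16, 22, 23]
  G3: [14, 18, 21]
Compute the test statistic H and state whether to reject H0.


Step 1: Combine all N = 11 observations and assign midranks.
sorted (value, group, rank): (9,G1,1), (10,G1,2), (11,G2,3), (14,G3,4), (16,G2,5), (18,G3,6), (19,G1,7), (21,G3,8), (22,G2,9), (23,G2,10), (24,G1,11)
Step 2: Sum ranks within each group.
R_1 = 21 (n_1 = 4)
R_2 = 27 (n_2 = 4)
R_3 = 18 (n_3 = 3)
Step 3: H = 12/(N(N+1)) * sum(R_i^2/n_i) - 3(N+1)
     = 12/(11*12) * (21^2/4 + 27^2/4 + 18^2/3) - 3*12
     = 0.090909 * 400.5 - 36
     = 0.409091.
Step 4: No ties, so H is used without correction.
Step 5: Under H0, H ~ chi^2(2); p-value = 0.815018.
Step 6: alpha = 0.05. fail to reject H0.

H = 0.4091, df = 2, p = 0.815018, fail to reject H0.
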